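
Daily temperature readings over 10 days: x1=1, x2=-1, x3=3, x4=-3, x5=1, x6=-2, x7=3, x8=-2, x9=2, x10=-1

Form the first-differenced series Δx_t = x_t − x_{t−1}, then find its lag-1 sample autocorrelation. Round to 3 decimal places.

First differences Δx: -2, 4, -6, 4, -3, 5, -5, 4, -3
Mean of differences = -0.2222
Numerator Σ(Δx_t−Δx̄)(Δx_{t+1}−Δx̄) = -139.3827
Denominator Σ(Δx_t−Δx̄)² = 155.5556
r_1(Δx) = -139.3827 / 155.5556 = -0.896

-0.896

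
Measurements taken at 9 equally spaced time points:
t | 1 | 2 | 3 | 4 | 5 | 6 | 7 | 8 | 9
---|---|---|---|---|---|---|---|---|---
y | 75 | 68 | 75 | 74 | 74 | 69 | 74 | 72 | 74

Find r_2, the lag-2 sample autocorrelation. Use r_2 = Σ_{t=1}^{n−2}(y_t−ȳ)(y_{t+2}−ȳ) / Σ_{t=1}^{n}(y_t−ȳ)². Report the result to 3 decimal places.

0.058

Mean ȳ = (75 + 68 + 75 + 74 + 74 + 69 + 74 + 72 + 74)/9 = 72.7778
Σ(y_t−ȳ)(y_{t+2}−ȳ) = (4.9383) + (-5.8395) + (2.7160) + (-4.6173) + (1.4938) + (2.9383) + (1.4938) = 3.1235
Denominator Σ(y_t−ȳ)² = 53.5556
r_2 = 3.1235 / 53.5556 = 0.058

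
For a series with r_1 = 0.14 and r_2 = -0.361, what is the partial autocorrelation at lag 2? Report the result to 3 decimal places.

φ_{22} = (r_2 − r_1²) / (1 − r_1²)
r_1² = (0.14)² = 0.0196
Numerator = -0.361 − 0.0196 = -0.3806; denominator = 1 − 0.0196 = 0.9804
φ_{22} = -0.3806 / 0.9804 = -0.388

-0.388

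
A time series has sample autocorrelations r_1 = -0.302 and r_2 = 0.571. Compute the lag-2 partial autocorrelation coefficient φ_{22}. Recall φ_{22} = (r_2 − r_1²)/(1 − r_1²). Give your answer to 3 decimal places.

0.528

φ_{22} = (r_2 − r_1²) / (1 − r_1²)
r_1² = (-0.302)² = 0.091204
Numerator = 0.571 − 0.0912 = 0.4798; denominator = 1 − 0.0912 = 0.9088
φ_{22} = 0.4798 / 0.9088 = 0.528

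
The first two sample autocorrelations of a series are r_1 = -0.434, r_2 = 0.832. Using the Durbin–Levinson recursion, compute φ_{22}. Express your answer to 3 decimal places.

0.793

φ_{22} = (r_2 − r_1²) / (1 − r_1²)
r_1² = (-0.434)² = 0.188356
Numerator = 0.832 − 0.1884 = 0.6436; denominator = 1 − 0.1884 = 0.8116
φ_{22} = 0.6436 / 0.8116 = 0.793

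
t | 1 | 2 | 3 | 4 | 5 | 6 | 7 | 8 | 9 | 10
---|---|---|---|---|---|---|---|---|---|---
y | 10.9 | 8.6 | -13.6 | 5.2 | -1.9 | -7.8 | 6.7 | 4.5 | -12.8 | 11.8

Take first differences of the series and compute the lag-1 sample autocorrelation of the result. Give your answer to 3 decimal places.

-0.467

First differences Δy: -2.3, -22.2, 18.8, -7.1, -5.9, 14.5, -2.2, -17.3, 24.6
Mean of differences = 0.1000
Numerator Σ(Δy_t−Δȳ)(Δy_{t+1}−Δȳ) = -960.7300
Denominator Σ(Δy_t−Δȳ)² = 2056.2400
r_1(Δy) = -960.7300 / 2056.2400 = -0.467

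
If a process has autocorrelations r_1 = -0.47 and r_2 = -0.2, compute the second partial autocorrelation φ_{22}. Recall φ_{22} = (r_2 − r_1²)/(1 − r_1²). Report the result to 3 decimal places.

-0.540

φ_{22} = (r_2 − r_1²) / (1 − r_1²)
r_1² = (-0.47)² = 0.2209
Numerator = -0.2 − 0.2209 = -0.4209; denominator = 1 − 0.2209 = 0.7791
φ_{22} = -0.4209 / 0.7791 = -0.540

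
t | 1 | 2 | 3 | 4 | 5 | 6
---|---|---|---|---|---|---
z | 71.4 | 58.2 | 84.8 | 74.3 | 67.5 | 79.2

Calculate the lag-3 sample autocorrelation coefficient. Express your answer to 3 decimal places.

Mean z̄ = (71.4 + 58.2 + 84.8 + 74.3 + 67.5 + 79.2)/6 = 72.5667
Deviations from mean: -1.1667, -14.3667, 12.2333, 1.7333, -5.0667, 6.6333
Numerator Σ_{t=1}^{3}(z_t−z̄)(z_{t+3}−z̄) = 151.9167
Denominator Σ(z_t−z̄)² = 430.0933
r_3 = 151.9167 / 430.0933 = 0.353

0.353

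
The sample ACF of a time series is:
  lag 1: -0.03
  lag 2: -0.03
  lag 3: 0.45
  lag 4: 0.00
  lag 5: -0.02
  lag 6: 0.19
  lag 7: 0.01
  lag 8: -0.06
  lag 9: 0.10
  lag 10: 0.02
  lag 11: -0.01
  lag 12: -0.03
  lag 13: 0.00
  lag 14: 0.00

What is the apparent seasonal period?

3

The largest autocorrelation is r_3 = 0.45, with a weaker echo at lag 6 (0.19); the remaining lags stay at or below 0.10.
The dominant spike at lag 3 indicates a seasonal period of 3.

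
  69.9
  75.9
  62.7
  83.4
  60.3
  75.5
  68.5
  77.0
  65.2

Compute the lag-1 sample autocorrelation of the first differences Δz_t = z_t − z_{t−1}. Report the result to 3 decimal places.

First differences Δz: 6.0, -13.2, 20.7, -23.1, 15.2, -7.0, 8.5, -11.8
Mean of differences = -0.5875
Numerator Σ(Δz_t−Δz̄)(Δz_{t+1}−Δz̄) = -1447.6289
Denominator Σ(Δz_t−Δz̄)² = 1661.1088
r_1(Δz) = -1447.6289 / 1661.1088 = -0.871

-0.871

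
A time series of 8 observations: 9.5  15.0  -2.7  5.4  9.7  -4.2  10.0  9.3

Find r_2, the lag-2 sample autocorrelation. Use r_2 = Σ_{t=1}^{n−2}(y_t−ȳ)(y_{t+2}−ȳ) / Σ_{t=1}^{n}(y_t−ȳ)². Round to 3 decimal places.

-0.235

Mean ȳ = (9.5 + 15.0 − 2.7 + 5.4 + 9.7 − 4.2 + 10.0 + 9.3)/8 = 6.5000
Deviations from mean: 3.0000, 8.5000, -9.2000, -1.1000, 3.2000, -10.7000, 3.5000, 2.8000
Numerator Σ_{t=1}^{6}(y_t−ȳ)(y_{t+2}−ȳ) = -73.3800
Denominator Σ(y_t−ȳ)² = 311.9200
r_2 = -73.3800 / 311.9200 = -0.235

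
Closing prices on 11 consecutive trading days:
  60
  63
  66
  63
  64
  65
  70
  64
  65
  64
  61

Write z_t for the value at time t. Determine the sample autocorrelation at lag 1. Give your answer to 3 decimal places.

Mean z̄ = (60 + 63 + 66 + 63 + 64 + 65 + 70 + 64 + 65 + 64 + 61)/11 = 64.0909
Numerator Σ_{t=1}^{10}(z_t−z̄)(z_{t+1}−z̄) = 5.2645
Denominator Σ(z_t−z̄)² = 68.9091
r_1 = 5.2645 / 68.9091 = 0.076

0.076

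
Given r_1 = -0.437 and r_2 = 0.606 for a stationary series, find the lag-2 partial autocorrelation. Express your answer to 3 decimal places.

0.513

φ_{22} = (r_2 − r_1²) / (1 − r_1²)
r_1² = (-0.437)² = 0.190969
Numerator = 0.606 − 0.1910 = 0.4150; denominator = 1 − 0.1910 = 0.8090
φ_{22} = 0.4150 / 0.8090 = 0.513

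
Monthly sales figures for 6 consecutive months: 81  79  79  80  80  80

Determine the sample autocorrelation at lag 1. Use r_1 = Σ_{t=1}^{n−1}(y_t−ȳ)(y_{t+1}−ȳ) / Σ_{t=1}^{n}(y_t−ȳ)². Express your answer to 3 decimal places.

-0.127

Mean ȳ = (81 + 79 + 79 + 80 + 80 + 80)/6 = 79.8333
Σ(y_t−ȳ)(y_{t+1}−ȳ) = (-0.9722) + (0.6944) + (-0.1389) + (0.0278) + (0.0278) = -0.3611
Denominator Σ(y_t−ȳ)² = 2.8333
r_1 = -0.3611 / 2.8333 = -0.127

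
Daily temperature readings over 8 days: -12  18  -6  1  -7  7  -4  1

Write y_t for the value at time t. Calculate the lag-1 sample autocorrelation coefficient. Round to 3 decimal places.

Mean ȳ = (-12 + 18 − 6 + 1 − 7 + 7 − 4 + 1)/8 = -0.2500
Deviations from mean: -11.7500, 18.2500, -5.7500, 1.2500, -6.7500, 7.2500, -3.7500, 1.2500
Numerator Σ_{t=1}^{7}(y_t−ȳ)(y_{t+1}−ȳ) = -415.8125
Denominator Σ(y_t−ȳ)² = 619.5000
r_1 = -415.8125 / 619.5000 = -0.671

-0.671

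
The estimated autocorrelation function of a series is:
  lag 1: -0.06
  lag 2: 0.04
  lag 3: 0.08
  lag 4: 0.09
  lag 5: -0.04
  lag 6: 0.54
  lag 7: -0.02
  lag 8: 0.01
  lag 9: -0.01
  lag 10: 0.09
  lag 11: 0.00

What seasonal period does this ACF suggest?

6

The largest autocorrelation is r_6 = 0.54; the remaining lags stay at or below 0.09.
The dominant spike at lag 6 indicates a seasonal period of 6.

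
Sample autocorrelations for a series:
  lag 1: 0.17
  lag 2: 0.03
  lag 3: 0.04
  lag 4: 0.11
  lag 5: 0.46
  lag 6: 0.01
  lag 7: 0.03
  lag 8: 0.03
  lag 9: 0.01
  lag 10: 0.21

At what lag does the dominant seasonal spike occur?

5

The largest autocorrelation is r_5 = 0.46, with a weaker echo at lag 10 (0.21); the remaining lags stay at or below 0.17.
The dominant spike at lag 5 indicates a seasonal period of 5.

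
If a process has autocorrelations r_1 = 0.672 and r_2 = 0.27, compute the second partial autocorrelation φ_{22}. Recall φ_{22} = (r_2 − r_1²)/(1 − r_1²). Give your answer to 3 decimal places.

φ_{22} = (r_2 − r_1²) / (1 − r_1²)
r_1² = (0.672)² = 0.451584
Numerator = 0.27 − 0.4516 = -0.1816; denominator = 1 − 0.4516 = 0.5484
φ_{22} = -0.1816 / 0.5484 = -0.331

-0.331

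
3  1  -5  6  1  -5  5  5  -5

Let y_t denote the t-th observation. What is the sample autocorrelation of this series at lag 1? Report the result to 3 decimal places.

-0.368

Mean ȳ = (3 + 1 − 5 + 6 + 1 − 5 + 5 + 5 − 5)/9 = 0.6667
Numerator Σ_{t=1}^{8}(y_t−ȳ)(y_{t+1}−ȳ) = -61.7778
Denominator Σ(y_t−ȳ)² = 168.0000
r_1 = -61.7778 / 168.0000 = -0.368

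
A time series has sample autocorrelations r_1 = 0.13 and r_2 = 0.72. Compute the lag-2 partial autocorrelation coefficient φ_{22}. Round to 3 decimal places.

φ_{22} = (r_2 − r_1²) / (1 − r_1²)
r_1² = (0.13)² = 0.0169
Numerator = 0.72 − 0.0169 = 0.7031; denominator = 1 − 0.0169 = 0.9831
φ_{22} = 0.7031 / 0.9831 = 0.715

0.715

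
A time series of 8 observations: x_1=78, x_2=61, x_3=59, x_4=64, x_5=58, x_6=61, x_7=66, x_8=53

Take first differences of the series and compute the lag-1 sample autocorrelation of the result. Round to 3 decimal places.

First differences Δx: -17, -2, 5, -6, 3, 5, -13
Mean of differences = -3.5714
Numerator Σ(Δx_t−Δx̄)(Δx_{t+1}−Δx̄) = -68.8980
Denominator Σ(Δx_t−Δx̄)² = 467.7143
r_1(Δx) = -68.8980 / 467.7143 = -0.147

-0.147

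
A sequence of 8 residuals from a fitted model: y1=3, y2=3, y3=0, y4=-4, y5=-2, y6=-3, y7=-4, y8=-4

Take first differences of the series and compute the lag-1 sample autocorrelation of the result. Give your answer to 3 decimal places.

First differences Δy: 0, -3, -4, 2, -1, -1, 0
Mean of differences = -1.0000
Numerator Σ(Δy_t−Δȳ)(Δy_{t+1}−Δȳ) = -5.0000
Denominator Σ(Δy_t−Δȳ)² = 24.0000
r_1(Δy) = -5.0000 / 24.0000 = -0.208

-0.208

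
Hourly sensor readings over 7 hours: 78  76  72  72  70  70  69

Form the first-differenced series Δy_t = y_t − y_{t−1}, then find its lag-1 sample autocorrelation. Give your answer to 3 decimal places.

-0.283

First differences Δy: -2, -4, 0, -2, 0, -1
Mean of differences = -1.5000
Numerator Σ(Δy_t−Δȳ)(Δy_{t+1}−Δȳ) = -3.2500
Denominator Σ(Δy_t−Δȳ)² = 11.5000
r_1(Δy) = -3.2500 / 11.5000 = -0.283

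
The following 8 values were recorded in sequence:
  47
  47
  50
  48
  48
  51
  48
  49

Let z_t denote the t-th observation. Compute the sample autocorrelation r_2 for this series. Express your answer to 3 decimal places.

Mean z̄ = (47 + 47 + 50 + 48 + 48 + 51 + 48 + 49)/8 = 48.5000
Deviations from mean: -1.5000, -1.5000, 1.5000, -0.5000, -0.5000, 2.5000, -0.5000, 0.5000
Numerator Σ_{t=1}^{6}(z_t−z̄)(z_{t+2}−z̄) = -2.0000
Denominator Σ(z_t−z̄)² = 14.0000
r_2 = -2.0000 / 14.0000 = -0.143

-0.143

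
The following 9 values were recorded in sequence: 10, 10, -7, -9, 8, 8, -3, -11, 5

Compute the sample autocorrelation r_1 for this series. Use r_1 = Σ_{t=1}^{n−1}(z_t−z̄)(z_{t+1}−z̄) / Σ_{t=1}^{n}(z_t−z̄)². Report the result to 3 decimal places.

0.071

Mean z̄ = (10 + 10 − 7 − 9 + 8 + 8 − 3 − 11 + 5)/9 = 1.2222
Numerator Σ_{t=1}^{8}(z_t−z̄)(z_{t+1}−z̄) = 42.3951
Denominator Σ(z_t−z̄)² = 599.5556
r_1 = 42.3951 / 599.5556 = 0.071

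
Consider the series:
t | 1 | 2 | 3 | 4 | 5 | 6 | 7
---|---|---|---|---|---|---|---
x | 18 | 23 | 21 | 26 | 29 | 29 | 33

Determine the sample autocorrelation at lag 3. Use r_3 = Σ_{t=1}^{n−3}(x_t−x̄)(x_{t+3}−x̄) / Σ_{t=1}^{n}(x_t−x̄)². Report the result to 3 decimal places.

-0.150

Mean x̄ = (18 + 23 + 21 + 26 + 29 + 29 + 33)/7 = 25.5714
Σ(x_t−x̄)(x_{t+3}−x̄) = (-3.2449) + (-8.8163) + (-15.6735) + (3.1837) = -24.5510
Denominator Σ(x_t−x̄)² = 163.7143
r_3 = -24.5510 / 163.7143 = -0.150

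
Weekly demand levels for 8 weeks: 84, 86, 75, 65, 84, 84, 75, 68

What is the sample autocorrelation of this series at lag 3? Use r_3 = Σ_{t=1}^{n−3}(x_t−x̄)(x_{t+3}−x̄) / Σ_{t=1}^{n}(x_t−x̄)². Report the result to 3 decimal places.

Mean x̄ = (84 + 86 + 75 + 65 + 84 + 84 + 75 + 68)/8 = 77.6250
Deviations from mean: 6.3750, 8.3750, -2.6250, -12.6250, 6.3750, 6.3750, -2.6250, -9.6250
Σ(x_t−x̄)(x_{t+3}−x̄) = (-80.4844) + (53.3906) + (-16.7344) + (33.1406) + (-61.3594) = -72.0469
Denominator Σ(x_t−x̄)² = 457.8750
r_3 = -72.0469 / 457.8750 = -0.157

-0.157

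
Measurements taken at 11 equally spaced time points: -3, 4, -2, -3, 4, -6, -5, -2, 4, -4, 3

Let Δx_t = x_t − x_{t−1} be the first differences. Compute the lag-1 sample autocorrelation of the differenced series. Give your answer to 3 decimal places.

First differences Δx: 7, -6, -1, 7, -10, 1, 3, 6, -8, 7
Mean of differences = 0.6000
Numerator Σ(Δx_t−Δx̄)(Δx_{t+1}−Δx̄) = -201.5600
Denominator Σ(Δx_t−Δx̄)² = 390.4000
r_1(Δx) = -201.5600 / 390.4000 = -0.516

-0.516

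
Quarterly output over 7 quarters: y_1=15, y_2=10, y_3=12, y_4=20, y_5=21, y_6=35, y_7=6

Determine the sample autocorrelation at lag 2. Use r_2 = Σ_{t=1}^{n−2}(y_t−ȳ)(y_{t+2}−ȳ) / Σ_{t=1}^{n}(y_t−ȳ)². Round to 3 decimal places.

Mean ȳ = (15 + 10 + 12 + 20 + 21 + 35 + 6)/7 = 17.0000
Deviations from mean: -2.0000, -7.0000, -5.0000, 3.0000, 4.0000, 18.0000, -11.0000
Numerator Σ_{t=1}^{5}(y_t−ȳ)(y_{t+2}−ȳ) = -21.0000
Denominator Σ(y_t−ȳ)² = 548.0000
r_2 = -21.0000 / 548.0000 = -0.038

-0.038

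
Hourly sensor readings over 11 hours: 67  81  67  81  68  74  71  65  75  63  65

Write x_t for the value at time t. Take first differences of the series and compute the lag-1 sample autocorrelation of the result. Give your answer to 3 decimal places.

-0.792

First differences Δx: 14, -14, 14, -13, 6, -3, -6, 10, -12, 2
Mean of differences = -0.2000
Numerator Σ(Δx_t−Δx̄)(Δx_{t+1}−Δx̄) = -859.6400
Denominator Σ(Δx_t−Δx̄)² = 1085.6000
r_1(Δx) = -859.6400 / 1085.6000 = -0.792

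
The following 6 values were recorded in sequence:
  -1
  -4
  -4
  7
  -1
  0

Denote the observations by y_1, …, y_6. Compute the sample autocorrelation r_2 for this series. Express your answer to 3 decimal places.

-0.233

Mean ȳ = (-1 − 4 − 4 + 7 − 1 + 0)/6 = -0.5000
Deviations from mean: -0.5000, -3.5000, -3.5000, 7.5000, -0.5000, 0.5000
Numerator Σ_{t=1}^{4}(y_t−ȳ)(y_{t+2}−ȳ) = -19.0000
Denominator Σ(y_t−ȳ)² = 81.5000
r_2 = -19.0000 / 81.5000 = -0.233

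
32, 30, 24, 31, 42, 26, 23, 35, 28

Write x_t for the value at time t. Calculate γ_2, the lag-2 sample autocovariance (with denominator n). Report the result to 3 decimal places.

Mean x̄ = (32 + 30 + 24 + 31 + 42 + 26 + 23 + 35 + 28)/9 = 30.1111
Σ_{t=1}^{7}(x_t−x̄)(x_{t+2}−x̄) = -177.5802
γ_2 = -177.5802 / 9 = -19.731

-19.731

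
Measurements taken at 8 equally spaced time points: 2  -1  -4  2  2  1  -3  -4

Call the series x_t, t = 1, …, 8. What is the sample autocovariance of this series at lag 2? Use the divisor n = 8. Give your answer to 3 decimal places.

-3.270

Mean x̄ = (2 − 1 − 4 + 2 + 2 + 1 − 3 − 4)/8 = -0.6250
Σ_{t=1}^{6}(x_t−x̄)(x_{t+2}−x̄) = -26.1563
γ_2 = -26.1563 / 8 = -3.270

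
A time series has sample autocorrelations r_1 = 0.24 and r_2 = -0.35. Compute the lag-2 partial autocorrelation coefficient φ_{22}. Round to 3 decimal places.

-0.433

φ_{22} = (r_2 − r_1²) / (1 − r_1²)
r_1² = (0.24)² = 0.0576
Numerator = -0.35 − 0.0576 = -0.4076; denominator = 1 − 0.0576 = 0.9424
φ_{22} = -0.4076 / 0.9424 = -0.433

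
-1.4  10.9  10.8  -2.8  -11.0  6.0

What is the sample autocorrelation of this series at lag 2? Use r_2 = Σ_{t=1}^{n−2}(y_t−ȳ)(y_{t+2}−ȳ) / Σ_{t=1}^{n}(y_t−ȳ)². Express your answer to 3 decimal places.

-0.549

Mean ȳ = (-1.4 + 10.9 + 10.8 − 2.8 − 11.0 + 6.0)/6 = 2.0833
Deviations from mean: -3.4833, 8.8167, 8.7167, -4.8833, -13.0833, 3.9167
Σ(y_t−ȳ)(y_{t+2}−ȳ) = (-30.3631) + (-43.0547) + (-114.0431) + (-19.1264) = -206.5872
Denominator Σ(y_t−ȳ)² = 376.2083
r_2 = -206.5872 / 376.2083 = -0.549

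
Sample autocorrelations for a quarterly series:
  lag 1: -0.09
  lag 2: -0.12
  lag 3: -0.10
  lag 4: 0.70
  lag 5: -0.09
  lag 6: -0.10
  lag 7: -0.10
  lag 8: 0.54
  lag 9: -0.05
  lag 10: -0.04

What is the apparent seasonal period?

4

The largest autocorrelation is r_4 = 0.70, with a weaker echo at lag 8 (0.54); the remaining lags stay at or below -0.04.
The dominant spike at lag 4 indicates a seasonal period of 4.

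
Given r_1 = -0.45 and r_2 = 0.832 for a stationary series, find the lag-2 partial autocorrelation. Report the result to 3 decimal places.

0.789

φ_{22} = (r_2 − r_1²) / (1 − r_1²)
r_1² = (-0.45)² = 0.2025
Numerator = 0.832 − 0.2025 = 0.6295; denominator = 1 − 0.2025 = 0.7975
φ_{22} = 0.6295 / 0.7975 = 0.789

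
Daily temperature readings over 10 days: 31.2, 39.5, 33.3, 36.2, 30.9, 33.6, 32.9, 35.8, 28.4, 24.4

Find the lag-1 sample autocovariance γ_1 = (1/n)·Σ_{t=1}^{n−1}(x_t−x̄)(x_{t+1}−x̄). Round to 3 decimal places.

Mean x̄ = (31.2 + 39.5 + 33.3 + 36.2 + 30.9 + 33.6 + 32.9 + 35.8 + 28.4 + 24.4)/10 = 32.6200
Σ_{t=1}^{9}(x_t−x̄)(x_{t+1}−x̄) = 11.9336
γ_1 = 11.9336 / 10 = 1.193

1.193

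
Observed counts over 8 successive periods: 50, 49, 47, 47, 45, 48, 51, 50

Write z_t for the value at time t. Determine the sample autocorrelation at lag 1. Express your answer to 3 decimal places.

0.403

Mean z̄ = (50 + 49 + 47 + 47 + 45 + 48 + 51 + 50)/8 = 48.3750
Σ(z_t−z̄)(z_{t+1}−z̄) = (1.0156) + (-0.8594) + (1.8906) + (4.6406) + (1.2656) + (-0.9844) + (4.2656) = 11.2344
Denominator Σ(z_t−z̄)² = 27.8750
r_1 = 11.2344 / 27.8750 = 0.403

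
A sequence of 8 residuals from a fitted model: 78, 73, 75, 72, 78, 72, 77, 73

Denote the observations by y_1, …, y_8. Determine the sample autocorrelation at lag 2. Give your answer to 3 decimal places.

Mean ȳ = (78 + 73 + 75 + 72 + 78 + 72 + 77 + 73)/8 = 74.7500
Deviations from mean: 3.2500, -1.7500, 0.2500, -2.7500, 3.2500, -2.7500, 2.2500, -1.7500
Numerator Σ_{t=1}^{6}(y_t−ȳ)(y_{t+2}−ȳ) = 26.1250
Denominator Σ(y_t−ȳ)² = 47.5000
r_2 = 26.1250 / 47.5000 = 0.550

0.550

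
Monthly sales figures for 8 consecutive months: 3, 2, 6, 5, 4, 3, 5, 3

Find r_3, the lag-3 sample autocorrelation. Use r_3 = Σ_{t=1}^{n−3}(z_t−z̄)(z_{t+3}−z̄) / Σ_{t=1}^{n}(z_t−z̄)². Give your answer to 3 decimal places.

-0.149

Mean z̄ = (3 + 2 + 6 + 5 + 4 + 3 + 5 + 3)/8 = 3.8750
Deviations from mean: -0.8750, -1.8750, 2.1250, 1.1250, 0.1250, -0.8750, 1.1250, -0.8750
Σ(z_t−z̄)(z_{t+3}−z̄) = (-0.9844) + (-0.2344) + (-1.8594) + (1.2656) + (-0.1094) = -1.9219
Denominator Σ(z_t−z̄)² = 12.8750
r_3 = -1.9219 / 12.8750 = -0.149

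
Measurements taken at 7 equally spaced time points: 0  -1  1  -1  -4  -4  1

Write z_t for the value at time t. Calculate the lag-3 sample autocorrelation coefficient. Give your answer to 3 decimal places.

-0.226

Mean z̄ = (0 − 1 + 1 − 1 − 4 − 4 + 1)/7 = -1.1429
Deviations from mean: 1.1429, 0.1429, 2.1429, 0.1429, -2.8571, -2.8571, 2.1429
Σ(z_t−z̄)(z_{t+3}−z̄) = (0.1633) + (-0.4082) + (-6.1224) + (0.3061) = -6.0612
Denominator Σ(z_t−z̄)² = 26.8571
r_3 = -6.0612 / 26.8571 = -0.226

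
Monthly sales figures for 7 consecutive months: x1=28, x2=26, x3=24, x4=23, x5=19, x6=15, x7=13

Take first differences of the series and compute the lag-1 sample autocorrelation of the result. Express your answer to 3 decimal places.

0.033

First differences Δx: -2, -2, -1, -4, -4, -2
Mean of differences = -2.5000
Numerator Σ(Δx_t−Δx̄)(Δx_{t+1}−Δx̄) = 0.2500
Denominator Σ(Δx_t−Δx̄)² = 7.5000
r_1(Δx) = 0.2500 / 7.5000 = 0.033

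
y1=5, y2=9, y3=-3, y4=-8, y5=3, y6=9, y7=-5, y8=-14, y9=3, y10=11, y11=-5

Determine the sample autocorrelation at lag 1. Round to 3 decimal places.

0.005

Mean ȳ = (5 + 9 − 3 − 8 + 3 + 9 − 5 − 14 + 3 + 11 − 5)/11 = 0.4545
Numerator Σ_{t=1}^{10}(y_t−ȳ)(y_{t+1}−ȳ) = 3.5207
Denominator Σ(y_t−ȳ)² = 642.7273
r_1 = 3.5207 / 642.7273 = 0.005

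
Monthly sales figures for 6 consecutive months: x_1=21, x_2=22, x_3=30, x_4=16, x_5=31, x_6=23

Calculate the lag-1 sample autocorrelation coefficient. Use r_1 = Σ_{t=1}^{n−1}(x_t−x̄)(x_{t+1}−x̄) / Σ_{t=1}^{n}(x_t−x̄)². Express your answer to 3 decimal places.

-0.716

Mean x̄ = (21 + 22 + 30 + 16 + 31 + 23)/6 = 23.8333
Deviations from mean: -2.8333, -1.8333, 6.1667, -7.8333, 7.1667, -0.8333
Numerator Σ_{t=1}^{5}(x_t−x̄)(x_{t+1}−x̄) = -116.5278
Denominator Σ(x_t−x̄)² = 162.8333
r_1 = -116.5278 / 162.8333 = -0.716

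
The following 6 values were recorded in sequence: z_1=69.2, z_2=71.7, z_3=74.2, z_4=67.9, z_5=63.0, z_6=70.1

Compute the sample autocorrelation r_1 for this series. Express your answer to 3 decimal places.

Mean z̄ = (69.2 + 71.7 + 74.2 + 67.9 + 63.0 + 70.1)/6 = 69.3500
Σ(z_t−z̄)(z_{t+1}−z̄) = (-0.3525) + (11.3975) + (-7.0325) + (9.2075) + (-4.7625) = 8.4575
Denominator Σ(z_t−z̄)² = 72.0550
r_1 = 8.4575 / 72.0550 = 0.117

0.117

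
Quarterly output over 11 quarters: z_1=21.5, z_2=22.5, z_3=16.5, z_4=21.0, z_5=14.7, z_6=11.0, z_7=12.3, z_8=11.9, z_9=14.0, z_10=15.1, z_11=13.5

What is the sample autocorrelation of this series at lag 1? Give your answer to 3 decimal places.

Mean z̄ = (21.5 + 22.5 + 16.5 + 21.0 + 14.7 + 11.0 + 12.3 + 11.9 + 14.0 + 15.1 + 13.5)/11 = 15.8182
Numerator Σ_{t=1}^{10}(z_t−z̄)(z_{t+1}−z̄) = 86.4779
Denominator Σ(z_t−z̄)² = 165.6364
r_1 = 86.4779 / 165.6364 = 0.522

0.522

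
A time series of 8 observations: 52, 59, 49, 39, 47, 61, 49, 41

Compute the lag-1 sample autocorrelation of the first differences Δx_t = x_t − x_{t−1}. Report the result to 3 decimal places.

First differences Δx: 7, -10, -10, 8, 14, -12, -8
Mean of differences = -1.5714
Numerator Σ(Δx_t−Δx̄)(Δx_{t+1}−Δx̄) = -28.1837
Denominator Σ(Δx_t−Δx̄)² = 699.7143
r_1(Δx) = -28.1837 / 699.7143 = -0.040

-0.040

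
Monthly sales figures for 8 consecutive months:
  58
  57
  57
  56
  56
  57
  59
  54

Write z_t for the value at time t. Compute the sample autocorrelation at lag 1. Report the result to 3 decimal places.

-0.327

Mean z̄ = (58 + 57 + 57 + 56 + 56 + 57 + 59 + 54)/8 = 56.7500
Deviations from mean: 1.2500, 0.2500, 0.2500, -0.7500, -0.7500, 0.2500, 2.2500, -2.7500
Σ(z_t−z̄)(z_{t+1}−z̄) = (0.3125) + (0.0625) + (-0.1875) + (0.5625) + (-0.1875) + (0.5625) + (-6.1875) = -5.0625
Denominator Σ(z_t−z̄)² = 15.5000
r_1 = -5.0625 / 15.5000 = -0.327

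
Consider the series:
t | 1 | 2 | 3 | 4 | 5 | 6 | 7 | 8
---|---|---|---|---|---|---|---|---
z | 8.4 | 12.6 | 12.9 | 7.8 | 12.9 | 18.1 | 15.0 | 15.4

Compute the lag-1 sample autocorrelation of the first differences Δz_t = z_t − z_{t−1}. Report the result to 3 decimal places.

First differences Δz: 4.2, 0.3, -5.1, 5.1, 5.2, -3.1, 0.4
Mean of differences = 1.0000
Numerator Σ(Δz_t−Δz̄)(Δz_{t+1}−Δz̄) = -20.5200
Denominator Σ(Δz_t−Δz̄)² = 99.5600
r_1(Δz) = -20.5200 / 99.5600 = -0.206

-0.206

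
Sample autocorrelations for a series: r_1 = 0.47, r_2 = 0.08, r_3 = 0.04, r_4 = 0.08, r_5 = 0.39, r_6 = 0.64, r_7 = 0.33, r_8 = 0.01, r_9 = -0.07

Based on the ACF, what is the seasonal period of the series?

6

The largest autocorrelation is r_6 = 0.64; the remaining lags stay at or below 0.47. The elevated value at lag 1 (0.47), dropping to 0.08 at lag 2, reflects decaying short-term dependence rather than seasonality.
The dominant spike at lag 6 indicates a seasonal period of 6.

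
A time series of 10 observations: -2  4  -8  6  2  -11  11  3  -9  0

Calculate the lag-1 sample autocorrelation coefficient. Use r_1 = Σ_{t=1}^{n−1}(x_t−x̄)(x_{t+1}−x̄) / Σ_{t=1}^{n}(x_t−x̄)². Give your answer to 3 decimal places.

Mean x̄ = (-2 + 4 − 8 + 6 + 2 − 11 + 11 + 3 − 9 + 0)/10 = -0.4000
Numerator Σ_{t=1}^{9}(x_t−x̄)(x_{t+1}−x̄) = -213.9600
Denominator Σ(x_t−x̄)² = 454.4000
r_1 = -213.9600 / 454.4000 = -0.471

-0.471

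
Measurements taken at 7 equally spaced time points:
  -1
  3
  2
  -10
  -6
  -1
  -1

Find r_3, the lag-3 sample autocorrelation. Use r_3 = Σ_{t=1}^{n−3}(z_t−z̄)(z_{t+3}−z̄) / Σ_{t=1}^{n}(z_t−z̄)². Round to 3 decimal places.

Mean z̄ = (-1 + 3 + 2 − 10 − 6 − 1 − 1)/7 = -2.0000
Deviations from mean: 1.0000, 5.0000, 4.0000, -8.0000, -4.0000, 1.0000, 1.0000
Numerator Σ_{t=1}^{4}(z_t−z̄)(z_{t+3}−z̄) = -32.0000
Denominator Σ(z_t−z̄)² = 124.0000
r_3 = -32.0000 / 124.0000 = -0.258

-0.258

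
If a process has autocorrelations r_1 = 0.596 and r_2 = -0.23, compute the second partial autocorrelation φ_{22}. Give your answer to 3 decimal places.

φ_{22} = (r_2 − r_1²) / (1 − r_1²)
r_1² = (0.596)² = 0.355216
Numerator = -0.23 − 0.3552 = -0.5852; denominator = 1 − 0.3552 = 0.6448
φ_{22} = -0.5852 / 0.6448 = -0.908

-0.908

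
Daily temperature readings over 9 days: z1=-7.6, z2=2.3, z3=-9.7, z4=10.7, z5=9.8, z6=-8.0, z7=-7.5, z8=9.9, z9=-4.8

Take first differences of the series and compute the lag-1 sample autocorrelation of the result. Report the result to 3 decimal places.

First differences Δz: 9.9, -12.0, 20.4, -0.9, -17.8, 0.5, 17.4, -14.7
Mean of differences = 0.3500
Numerator Σ(Δz_t−Δz̄)(Δz_{t+1}−Δz̄) = -624.7025
Denominator Σ(Δz_t−Δz̄)² = 1493.9400
r_1(Δz) = -624.7025 / 1493.9400 = -0.418

-0.418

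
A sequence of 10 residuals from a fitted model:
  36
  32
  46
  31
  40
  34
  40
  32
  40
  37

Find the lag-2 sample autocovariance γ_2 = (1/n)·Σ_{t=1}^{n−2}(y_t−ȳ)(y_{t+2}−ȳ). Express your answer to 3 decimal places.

9.912

Mean ȳ = (36 + 32 + 46 + 31 + 40 + 34 + 40 + 32 + 40 + 37)/10 = 36.8000
Σ_{t=1}^{8}(y_t−ȳ)(y_{t+2}−ȳ) = 99.1200
γ_2 = 99.1200 / 10 = 9.912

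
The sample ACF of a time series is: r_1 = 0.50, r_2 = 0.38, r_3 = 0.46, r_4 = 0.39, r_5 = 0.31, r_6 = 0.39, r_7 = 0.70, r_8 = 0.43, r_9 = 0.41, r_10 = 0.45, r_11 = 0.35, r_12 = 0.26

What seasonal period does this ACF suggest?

The largest autocorrelation is r_7 = 0.70; the remaining lags stay at or below 0.50. The elevated value at lag 1 (0.50), dropping to 0.38 at lag 2, reflects decaying short-term dependence rather than seasonality.
The dominant spike at lag 7 indicates a seasonal period of 7.

7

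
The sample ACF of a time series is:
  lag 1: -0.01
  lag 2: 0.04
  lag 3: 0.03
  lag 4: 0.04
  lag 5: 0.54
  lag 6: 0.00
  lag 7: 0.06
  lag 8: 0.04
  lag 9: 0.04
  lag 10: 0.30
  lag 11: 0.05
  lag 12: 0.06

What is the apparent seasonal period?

The largest autocorrelation is r_5 = 0.54, with a weaker echo at lag 10 (0.30); the remaining lags stay at or below 0.06.
The dominant spike at lag 5 indicates a seasonal period of 5.

5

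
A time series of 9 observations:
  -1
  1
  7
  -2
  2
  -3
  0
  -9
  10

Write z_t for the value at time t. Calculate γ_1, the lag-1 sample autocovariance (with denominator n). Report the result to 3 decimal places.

-11.787

Mean z̄ = (-1 + 1 + 7 − 2 + 2 − 3 + 0 − 9 + 10)/9 = 0.5556
Σ_{t=1}^{8}(z_t−z̄)(z_{t+1}−z̄) = -106.0864
γ_1 = -106.0864 / 9 = -11.787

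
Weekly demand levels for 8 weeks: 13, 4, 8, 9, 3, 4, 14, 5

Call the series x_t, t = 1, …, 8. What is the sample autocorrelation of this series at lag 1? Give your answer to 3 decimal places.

Mean x̄ = (13 + 4 + 8 + 9 + 3 + 4 + 14 + 5)/8 = 7.5000
Deviations from mean: 5.5000, -3.5000, 0.5000, 1.5000, -4.5000, -3.5000, 6.5000, -2.5000
Numerator Σ_{t=1}^{7}(x_t−x̄)(x_{t+1}−x̄) = -50.2500
Denominator Σ(x_t−x̄)² = 126.0000
r_1 = -50.2500 / 126.0000 = -0.399

-0.399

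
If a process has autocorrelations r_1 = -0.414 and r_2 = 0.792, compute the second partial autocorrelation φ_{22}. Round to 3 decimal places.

φ_{22} = (r_2 − r_1²) / (1 − r_1²)
r_1² = (-0.414)² = 0.171396
Numerator = 0.792 − 0.1714 = 0.6206; denominator = 1 − 0.1714 = 0.8286
φ_{22} = 0.6206 / 0.8286 = 0.749

0.749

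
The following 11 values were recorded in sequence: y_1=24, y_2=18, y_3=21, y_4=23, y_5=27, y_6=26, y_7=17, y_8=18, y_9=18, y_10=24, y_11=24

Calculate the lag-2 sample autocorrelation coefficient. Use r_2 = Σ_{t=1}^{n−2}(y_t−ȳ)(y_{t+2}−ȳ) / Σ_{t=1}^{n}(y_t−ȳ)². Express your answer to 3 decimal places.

Mean ȳ = (24 + 18 + 21 + 23 + 27 + 26 + 17 + 18 + 18 + 24 + 24)/11 = 21.8182
Numerator Σ_{t=1}^{9}(y_t−ȳ)(y_{t+2}−ȳ) = -44.7934
Denominator Σ(y_t−ȳ)² = 127.6364
r_2 = -44.7934 / 127.6364 = -0.351

-0.351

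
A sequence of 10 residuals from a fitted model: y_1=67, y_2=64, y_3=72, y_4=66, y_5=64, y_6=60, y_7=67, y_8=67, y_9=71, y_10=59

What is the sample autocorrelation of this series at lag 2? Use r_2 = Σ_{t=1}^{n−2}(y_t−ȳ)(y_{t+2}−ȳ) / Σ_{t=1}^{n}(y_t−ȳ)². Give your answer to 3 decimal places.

Mean ȳ = (67 + 64 + 72 + 66 + 64 + 60 + 67 + 67 + 71 + 59)/10 = 65.7000
Numerator Σ_{t=1}^{8}(y_t−ȳ)(y_{t+2}−ȳ) = -16.1800
Denominator Σ(y_t−ȳ)² = 156.1000
r_2 = -16.1800 / 156.1000 = -0.104

-0.104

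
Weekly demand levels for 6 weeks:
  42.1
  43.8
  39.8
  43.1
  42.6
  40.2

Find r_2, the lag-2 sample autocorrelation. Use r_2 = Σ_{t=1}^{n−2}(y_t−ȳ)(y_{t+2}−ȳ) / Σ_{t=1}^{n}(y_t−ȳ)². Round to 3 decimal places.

-0.126

Mean ȳ = (42.1 + 43.8 + 39.8 + 43.1 + 42.6 + 40.2)/6 = 41.9333
Deviations from mean: 0.1667, 1.8667, -2.1333, 1.1667, 0.6667, -1.7333
Σ(y_t−ȳ)(y_{t+2}−ȳ) = (-0.3556) + (2.1778) + (-1.4222) + (-2.0222) = -1.6222
Denominator Σ(y_t−ȳ)² = 12.8733
r_2 = -1.6222 / 12.8733 = -0.126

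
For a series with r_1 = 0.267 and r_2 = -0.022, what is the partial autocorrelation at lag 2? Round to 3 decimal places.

-0.100

φ_{22} = (r_2 − r_1²) / (1 − r_1²)
r_1² = (0.267)² = 0.071289
Numerator = -0.022 − 0.0713 = -0.0933; denominator = 1 − 0.0713 = 0.9287
φ_{22} = -0.0933 / 0.9287 = -0.100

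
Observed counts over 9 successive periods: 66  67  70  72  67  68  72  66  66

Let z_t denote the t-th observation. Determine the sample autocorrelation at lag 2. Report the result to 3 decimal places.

-0.486

Mean z̄ = (66 + 67 + 70 + 72 + 67 + 68 + 72 + 66 + 66)/9 = 68.2222
Numerator Σ_{t=1}^{7}(z_t−z̄)(z_{t+2}−z̄) = -24.0988
Denominator Σ(z_t−z̄)² = 49.5556
r_2 = -24.0988 / 49.5556 = -0.486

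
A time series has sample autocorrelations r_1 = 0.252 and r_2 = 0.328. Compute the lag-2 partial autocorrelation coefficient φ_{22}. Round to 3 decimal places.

φ_{22} = (r_2 − r_1²) / (1 − r_1²)
r_1² = (0.252)² = 0.063504
Numerator = 0.328 − 0.0635 = 0.2645; denominator = 1 − 0.0635 = 0.9365
φ_{22} = 0.2645 / 0.9365 = 0.282

0.282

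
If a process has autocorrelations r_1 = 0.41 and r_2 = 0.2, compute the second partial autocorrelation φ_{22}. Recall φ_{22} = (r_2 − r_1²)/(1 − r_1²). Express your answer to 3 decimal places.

φ_{22} = (r_2 − r_1²) / (1 − r_1²)
r_1² = (0.41)² = 0.1681
Numerator = 0.2 − 0.1681 = 0.0319; denominator = 1 − 0.1681 = 0.8319
φ_{22} = 0.0319 / 0.8319 = 0.038

0.038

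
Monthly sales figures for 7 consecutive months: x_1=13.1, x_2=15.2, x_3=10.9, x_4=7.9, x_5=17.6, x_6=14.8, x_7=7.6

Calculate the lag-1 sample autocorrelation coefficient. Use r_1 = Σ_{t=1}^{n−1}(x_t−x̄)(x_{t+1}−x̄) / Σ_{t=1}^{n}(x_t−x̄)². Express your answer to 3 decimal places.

Mean x̄ = (13.1 + 15.2 + 10.9 + 7.9 + 17.6 + 14.8 + 7.6)/7 = 12.4429
Σ(x_t−x̄)(x_{t+1}−x̄) = (1.8118) + (-4.2539) + (7.0090) + (-23.4282) + (12.1561) + (-11.4153) = -18.1204
Denominator Σ(x_t−x̄)² = 86.6571
r_1 = -18.1204 / 86.6571 = -0.209

-0.209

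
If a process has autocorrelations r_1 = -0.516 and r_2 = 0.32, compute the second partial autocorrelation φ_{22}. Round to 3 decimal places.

φ_{22} = (r_2 − r_1²) / (1 − r_1²)
r_1² = (-0.516)² = 0.266256
Numerator = 0.32 − 0.2663 = 0.0537; denominator = 1 − 0.2663 = 0.7337
φ_{22} = 0.0537 / 0.7337 = 0.073

0.073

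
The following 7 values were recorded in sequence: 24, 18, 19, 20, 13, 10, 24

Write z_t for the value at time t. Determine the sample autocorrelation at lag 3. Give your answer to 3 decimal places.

Mean z̄ = (24 + 18 + 19 + 20 + 13 + 10 + 24)/7 = 18.2857
Deviations from mean: 5.7143, -0.2857, 0.7143, 1.7143, -5.2857, -8.2857, 5.7143
Numerator Σ_{t=1}^{4}(z_t−z̄)(z_{t+3}−z̄) = 15.1837
Denominator Σ(z_t−z̄)² = 165.4286
r_3 = 15.1837 / 165.4286 = 0.092

0.092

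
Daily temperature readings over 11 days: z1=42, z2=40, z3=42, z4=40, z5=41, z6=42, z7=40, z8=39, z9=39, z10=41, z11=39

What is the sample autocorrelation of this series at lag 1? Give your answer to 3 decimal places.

-0.070

Mean z̄ = (42 + 40 + 42 + 40 + 41 + 42 + 40 + 39 + 39 + 41 + 39)/11 = 40.4545
Numerator Σ_{t=1}^{10}(z_t−z̄)(z_{t+1}−z̄) = -1.0248
Denominator Σ(z_t−z̄)² = 14.7273
r_1 = -1.0248 / 14.7273 = -0.070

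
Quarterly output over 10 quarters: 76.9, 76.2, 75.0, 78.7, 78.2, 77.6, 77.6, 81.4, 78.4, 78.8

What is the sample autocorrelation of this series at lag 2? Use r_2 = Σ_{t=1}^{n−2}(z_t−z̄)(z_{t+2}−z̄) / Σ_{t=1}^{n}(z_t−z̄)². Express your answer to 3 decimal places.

Mean z̄ = (76.9 + 76.2 + 75.0 + 78.7 + 78.2 + 77.6 + 77.6 + 81.4 + 78.4 + 78.8)/10 = 77.8800
Numerator Σ_{t=1}^{8}(z_t−z̄)(z_{t+2}−z̄) = 2.3112
Denominator Σ(z_t−z̄)² = 26.5160
r_2 = 2.3112 / 26.5160 = 0.087

0.087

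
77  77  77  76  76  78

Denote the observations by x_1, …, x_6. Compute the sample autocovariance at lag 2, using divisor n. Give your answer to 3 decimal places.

Mean x̄ = (77 + 77 + 77 + 76 + 76 + 78)/6 = 76.8333
Deviations: 0.1667, 0.1667, 0.1667, -0.8333, -0.8333, 1.1667
Σ_{t=1}^{4}(x_t−x̄)(x_{t+2}−x̄) = -1.2222
γ_2 = -1.2222 / 6 = -0.204

-0.204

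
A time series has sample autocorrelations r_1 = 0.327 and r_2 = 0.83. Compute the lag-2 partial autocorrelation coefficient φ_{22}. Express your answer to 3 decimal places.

φ_{22} = (r_2 − r_1²) / (1 − r_1²)
r_1² = (0.327)² = 0.106929
Numerator = 0.83 − 0.1069 = 0.7231; denominator = 1 − 0.1069 = 0.8931
φ_{22} = 0.7231 / 0.8931 = 0.810

0.810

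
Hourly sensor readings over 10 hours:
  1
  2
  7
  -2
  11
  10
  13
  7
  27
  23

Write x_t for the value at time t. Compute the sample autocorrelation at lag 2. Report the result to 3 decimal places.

0.172

Mean x̄ = (1 + 2 + 7 − 2 + 11 + 10 + 13 + 7 + 27 + 23)/10 = 9.9000
Numerator Σ_{t=1}^{8}(x_t−x̄)(x_{t+2}−x̄) = 133.5800
Denominator Σ(x_t−x̄)² = 774.9000
r_2 = 133.5800 / 774.9000 = 0.172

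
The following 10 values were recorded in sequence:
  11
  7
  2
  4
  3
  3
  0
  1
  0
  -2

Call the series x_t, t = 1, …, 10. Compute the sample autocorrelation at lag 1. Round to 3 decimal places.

Mean x̄ = (11 + 7 + 2 + 4 + 3 + 3 + 0 + 1 + 0 − 2)/10 = 2.9000
Numerator Σ_{t=1}^{9}(x_t−x̄)(x_{t+1}−x̄) = 53.5900
Denominator Σ(x_t−x̄)² = 128.9000
r_1 = 53.5900 / 128.9000 = 0.416

0.416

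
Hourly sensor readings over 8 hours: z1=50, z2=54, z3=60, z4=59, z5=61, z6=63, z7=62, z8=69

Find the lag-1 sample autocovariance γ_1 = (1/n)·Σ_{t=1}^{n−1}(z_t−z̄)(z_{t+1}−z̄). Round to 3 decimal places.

10.711

Mean z̄ = (50 + 54 + 60 + 59 + 61 + 63 + 62 + 69)/8 = 59.7500
Σ_{t=1}^{7}(z_t−z̄)(z_{t+1}−z̄) = 85.6875
γ_1 = 85.6875 / 8 = 10.711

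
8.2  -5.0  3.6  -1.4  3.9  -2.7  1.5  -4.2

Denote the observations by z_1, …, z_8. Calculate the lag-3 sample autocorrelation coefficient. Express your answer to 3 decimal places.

Mean z̄ = (8.2 − 5.0 + 3.6 − 1.4 + 3.9 − 2.7 + 1.5 − 4.2)/8 = 0.4875
Deviations from mean: 7.7125, -5.4875, 3.1125, -1.8875, 3.4125, -3.1875, 1.0125, -4.6875
Σ(z_t−z̄)(z_{t+3}−z̄) = (-14.5573) + (-18.7261) + (-9.9211) + (-1.9111) + (-15.9961) = -61.1117
Denominator Σ(z_t−z̄)² = 147.6488
r_3 = -61.1117 / 147.6488 = -0.414

-0.414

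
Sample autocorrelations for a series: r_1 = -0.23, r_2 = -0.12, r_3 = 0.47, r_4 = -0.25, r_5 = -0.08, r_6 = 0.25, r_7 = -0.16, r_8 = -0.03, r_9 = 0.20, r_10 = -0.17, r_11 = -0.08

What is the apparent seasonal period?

3

The largest autocorrelation is r_3 = 0.47, with weaker echoes at lags 6 (0.25) and 9 (0.20); the remaining lags stay at or below -0.03.
The dominant spike at lag 3 indicates a seasonal period of 3.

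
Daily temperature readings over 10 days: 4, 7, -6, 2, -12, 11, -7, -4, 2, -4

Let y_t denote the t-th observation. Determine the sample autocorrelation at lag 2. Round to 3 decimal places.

Mean ȳ = (4 + 7 − 6 + 2 − 12 + 11 − 7 − 4 + 2 − 4)/10 = -0.7000
Numerator Σ_{t=1}^{8}(y_t−ȳ)(y_{t+2}−ȳ) = 113.8200
Denominator Σ(y_t−ȳ)² = 450.1000
r_2 = 113.8200 / 450.1000 = 0.253

0.253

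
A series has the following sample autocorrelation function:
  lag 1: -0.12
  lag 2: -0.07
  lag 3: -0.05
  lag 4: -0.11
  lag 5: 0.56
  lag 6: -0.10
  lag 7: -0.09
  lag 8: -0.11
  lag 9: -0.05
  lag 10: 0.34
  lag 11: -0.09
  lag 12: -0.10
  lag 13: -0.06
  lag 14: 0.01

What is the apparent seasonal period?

5

The largest autocorrelation is r_5 = 0.56, with a weaker echo at lag 10 (0.34); the remaining lags stay at or below 0.01.
The dominant spike at lag 5 indicates a seasonal period of 5.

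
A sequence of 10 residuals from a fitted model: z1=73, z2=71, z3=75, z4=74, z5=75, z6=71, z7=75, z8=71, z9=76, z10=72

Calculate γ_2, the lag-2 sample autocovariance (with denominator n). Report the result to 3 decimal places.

1.492

Mean z̄ = (73 + 71 + 75 + 74 + 75 + 71 + 75 + 71 + 76 + 72)/10 = 73.3000
Σ_{t=1}^{8}(z_t−z̄)(z_{t+2}−z̄) = 14.9200
γ_2 = 14.9200 / 10 = 1.492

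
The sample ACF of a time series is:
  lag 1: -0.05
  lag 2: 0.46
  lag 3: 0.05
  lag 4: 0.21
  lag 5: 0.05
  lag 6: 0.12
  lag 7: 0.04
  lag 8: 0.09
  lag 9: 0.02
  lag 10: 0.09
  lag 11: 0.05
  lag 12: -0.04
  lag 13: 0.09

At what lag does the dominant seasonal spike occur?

The largest autocorrelation is r_2 = 0.46, with a weaker echo at lag 4 (0.21); the remaining lags stay at or below 0.12.
The dominant spike at lag 2 indicates a seasonal period of 2.

2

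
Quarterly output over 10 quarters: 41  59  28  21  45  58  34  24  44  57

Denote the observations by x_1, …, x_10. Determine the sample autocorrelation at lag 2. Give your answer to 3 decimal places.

Mean x̄ = (41 + 59 + 28 + 21 + 45 + 58 + 34 + 24 + 44 + 57)/10 = 41.1000
Numerator Σ_{t=1}^{8}(x_t−x̄)(x_{t+2}−x̄) = -1358.4200
Denominator Σ(x_t−x̄)² = 1800.9000
r_2 = -1358.4200 / 1800.9000 = -0.754

-0.754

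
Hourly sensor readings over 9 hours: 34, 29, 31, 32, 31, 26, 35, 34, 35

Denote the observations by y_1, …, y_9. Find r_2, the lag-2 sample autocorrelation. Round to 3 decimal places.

-0.104

Mean ȳ = (34 + 29 + 31 + 32 + 31 + 26 + 35 + 34 + 35)/9 = 31.8889
Σ(y_t−ȳ)(y_{t+2}−ȳ) = (-1.8765) + (-0.3210) + (0.7901) + (-0.6543) + (-2.7654) + (-12.4321) + (9.6790) = -7.5802
Denominator Σ(y_t−ȳ)² = 72.8889
r_2 = -7.5802 / 72.8889 = -0.104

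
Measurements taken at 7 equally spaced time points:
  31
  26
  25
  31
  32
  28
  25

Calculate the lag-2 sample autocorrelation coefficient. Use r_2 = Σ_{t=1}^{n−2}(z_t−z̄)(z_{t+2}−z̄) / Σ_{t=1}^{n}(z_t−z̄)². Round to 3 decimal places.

Mean z̄ = (31 + 26 + 25 + 31 + 32 + 28 + 25)/7 = 28.2857
Numerator Σ_{t=1}^{5}(z_t−z̄)(z_{t+2}−z̄) = -40.3061
Denominator Σ(z_t−z̄)² = 55.4286
r_2 = -40.3061 / 55.4286 = -0.727

-0.727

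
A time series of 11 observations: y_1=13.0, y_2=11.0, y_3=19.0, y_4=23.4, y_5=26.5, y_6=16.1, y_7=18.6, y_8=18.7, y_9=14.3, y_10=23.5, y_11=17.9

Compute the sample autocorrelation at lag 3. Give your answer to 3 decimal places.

Mean ȳ = (13.0 + 11.0 + 19.0 + 23.4 + 26.5 + 16.1 + 18.6 + 18.7 + 14.3 + 23.5 + 17.9)/11 = 18.3636
Numerator Σ_{t=1}^{8}(y_t−ȳ)(y_{t+3}−ȳ) = -74.1831
Denominator Σ(y_t−ȳ)² = 223.3655
r_3 = -74.1831 / 223.3655 = -0.332

-0.332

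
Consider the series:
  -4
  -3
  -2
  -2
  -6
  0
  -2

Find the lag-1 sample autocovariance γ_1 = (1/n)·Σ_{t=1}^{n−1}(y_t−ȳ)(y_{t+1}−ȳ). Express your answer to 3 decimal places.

Mean ȳ = (-4 − 3 − 2 − 2 − 6 + 0 − 2)/7 = -2.7143
Σ_{t=1}^{6}(y_t−ȳ)(y_{t+1}−ȳ) = -8.6531
γ_1 = -8.6531 / 7 = -1.236

-1.236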